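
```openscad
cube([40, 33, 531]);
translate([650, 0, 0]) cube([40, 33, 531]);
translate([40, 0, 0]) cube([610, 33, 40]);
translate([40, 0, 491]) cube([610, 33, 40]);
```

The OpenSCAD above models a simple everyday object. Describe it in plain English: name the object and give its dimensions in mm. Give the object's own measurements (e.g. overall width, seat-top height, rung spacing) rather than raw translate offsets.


A rectangular picture frame lying in the x–z plane (depth along y). The opening is 610 mm wide (x) by 451 mm tall (z), surrounded by a border 40 mm wide on all four sides. The frame is 33 mm deep and is made of two full-height vertical stiles with two horizontal rails fitted between them.


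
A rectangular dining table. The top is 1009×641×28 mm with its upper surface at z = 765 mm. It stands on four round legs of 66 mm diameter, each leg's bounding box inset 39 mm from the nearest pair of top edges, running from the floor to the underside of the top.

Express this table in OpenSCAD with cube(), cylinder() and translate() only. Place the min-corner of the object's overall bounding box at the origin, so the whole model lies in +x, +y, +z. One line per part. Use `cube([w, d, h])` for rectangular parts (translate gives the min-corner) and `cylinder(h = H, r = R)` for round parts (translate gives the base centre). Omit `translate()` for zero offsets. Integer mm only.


// leg_h = 765 - 28 = 737
translate([0, 0, 737]) cube([1009, 641, 28]);
translate([72, 72, 0]) cylinder(h = 737, r = 33);
translate([937, 72, 0]) cylinder(h = 737, r = 33);
translate([72, 569, 0]) cylinder(h = 737, r = 33);
translate([937, 569, 0]) cylinder(h = 737, r = 33);


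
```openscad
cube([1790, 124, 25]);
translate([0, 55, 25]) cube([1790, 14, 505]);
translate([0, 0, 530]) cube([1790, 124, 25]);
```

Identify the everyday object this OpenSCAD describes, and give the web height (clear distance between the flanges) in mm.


An I-beam. The web height is 505 mm.

Two wide flanges with a thin centred web — an I-beam. Overall 555 mm minus two 25 mm flanges gives a web of 555 − 2·25 = 505 mm.


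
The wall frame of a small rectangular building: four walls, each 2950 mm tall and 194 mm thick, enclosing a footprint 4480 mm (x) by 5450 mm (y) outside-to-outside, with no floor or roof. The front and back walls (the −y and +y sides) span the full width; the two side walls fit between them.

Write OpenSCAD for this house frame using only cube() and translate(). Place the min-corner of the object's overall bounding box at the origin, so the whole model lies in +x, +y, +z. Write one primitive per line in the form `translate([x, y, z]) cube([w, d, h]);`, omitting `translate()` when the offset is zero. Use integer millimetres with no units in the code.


cube([4480, 194, 2950]);
translate([0, 5256, 0]) cube([4480, 194, 2950]);
translate([0, 194, 0]) cube([194, 5062, 2950]);
translate([4286, 194, 0]) cube([194, 5062, 2950]);


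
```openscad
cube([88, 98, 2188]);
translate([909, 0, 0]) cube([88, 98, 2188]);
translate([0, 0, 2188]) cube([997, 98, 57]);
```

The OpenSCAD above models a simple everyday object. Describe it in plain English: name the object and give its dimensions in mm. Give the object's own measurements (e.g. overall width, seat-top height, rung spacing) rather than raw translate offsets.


A door frame. The clear opening is 821 mm wide and 2188 mm high. Two 88 mm wide jambs, 98 mm deep, stand either side of the opening from the floor to the top of the opening. A 57 mm thick head sits across the top of both jambs, spanning the full outside width of the frame.


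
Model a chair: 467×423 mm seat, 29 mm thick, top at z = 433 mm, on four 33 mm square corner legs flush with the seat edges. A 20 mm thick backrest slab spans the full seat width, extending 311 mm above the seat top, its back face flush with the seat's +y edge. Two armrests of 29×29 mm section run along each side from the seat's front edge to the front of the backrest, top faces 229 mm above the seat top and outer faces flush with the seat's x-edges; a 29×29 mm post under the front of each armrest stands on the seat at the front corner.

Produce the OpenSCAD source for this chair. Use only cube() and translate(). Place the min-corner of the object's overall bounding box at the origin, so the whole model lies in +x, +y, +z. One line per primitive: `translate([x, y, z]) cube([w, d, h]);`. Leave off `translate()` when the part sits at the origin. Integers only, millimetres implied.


translate([0, 0, 404]) cube([467, 423, 29]);
cube([33, 33, 404]);
translate([434, 0, 0]) cube([33, 33, 404]);
translate([0, 390, 0]) cube([33, 33, 404]);
translate([434, 390, 0]) cube([33, 33, 404]);
translate([0, 403, 433]) cube([467, 20, 311]);
translate([0, 0, 633]) cube([29, 403, 29]);
translate([438, 0, 633]) cube([29, 403, 29]);
translate([0, 0, 433]) cube([29, 29, 200]);
translate([438, 0, 433]) cube([29, 29, 200]);


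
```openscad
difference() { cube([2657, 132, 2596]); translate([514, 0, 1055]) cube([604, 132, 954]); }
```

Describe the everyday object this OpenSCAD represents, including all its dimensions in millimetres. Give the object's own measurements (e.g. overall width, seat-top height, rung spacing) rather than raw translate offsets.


A wall 2657 mm long (x), 132 mm thick (y), 2596 mm tall, with a rectangular window opening cut through it. The opening is 604 mm wide and 954 mm tall; its sill is at z = 1055 mm and its near (−x) edge is 514 mm from the wall's −x end. The opening passes through the full wall thickness.


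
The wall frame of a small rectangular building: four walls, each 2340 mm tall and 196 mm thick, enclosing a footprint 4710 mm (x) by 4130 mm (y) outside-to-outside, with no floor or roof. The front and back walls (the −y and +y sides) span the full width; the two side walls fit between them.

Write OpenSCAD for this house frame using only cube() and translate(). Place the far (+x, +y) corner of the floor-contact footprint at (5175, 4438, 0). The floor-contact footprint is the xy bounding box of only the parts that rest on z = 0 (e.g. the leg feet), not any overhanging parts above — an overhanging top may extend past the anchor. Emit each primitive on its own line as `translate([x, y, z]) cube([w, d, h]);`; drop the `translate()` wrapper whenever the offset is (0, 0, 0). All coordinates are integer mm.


translate([465, 308, 0]) cube([4710, 196, 2340]);
translate([465, 4242, 0]) cube([4710, 196, 2340]);
translate([465, 504, 0]) cube([196, 3738, 2340]);
translate([4979, 504, 0]) cube([196, 3738, 2340]);


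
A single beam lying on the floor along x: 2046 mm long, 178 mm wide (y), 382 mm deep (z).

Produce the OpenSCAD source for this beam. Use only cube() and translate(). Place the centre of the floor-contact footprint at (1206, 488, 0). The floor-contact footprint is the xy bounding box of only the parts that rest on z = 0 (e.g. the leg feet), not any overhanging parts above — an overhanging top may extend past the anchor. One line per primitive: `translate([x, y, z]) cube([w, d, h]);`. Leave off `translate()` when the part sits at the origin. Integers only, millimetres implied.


translate([183, 399, 0]) cube([2046, 178, 382]);


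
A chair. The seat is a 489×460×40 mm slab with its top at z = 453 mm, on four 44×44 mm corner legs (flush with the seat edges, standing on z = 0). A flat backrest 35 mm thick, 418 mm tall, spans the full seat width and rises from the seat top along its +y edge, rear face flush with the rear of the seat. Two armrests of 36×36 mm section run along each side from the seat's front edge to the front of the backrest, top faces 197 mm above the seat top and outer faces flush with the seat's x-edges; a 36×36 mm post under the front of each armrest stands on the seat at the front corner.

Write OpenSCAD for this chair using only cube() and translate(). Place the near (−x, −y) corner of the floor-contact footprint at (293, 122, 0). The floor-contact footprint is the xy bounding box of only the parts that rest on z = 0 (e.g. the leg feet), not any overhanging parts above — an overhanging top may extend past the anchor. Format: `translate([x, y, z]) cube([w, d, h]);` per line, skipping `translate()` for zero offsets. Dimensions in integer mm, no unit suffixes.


// leg_h = 453 - 40 = 413
// arm post h = 197 - 36 = 161
translate([293, 122, 413]) cube([489, 460, 40]);
translate([293, 122, 0]) cube([44, 44, 413]);
translate([738, 122, 0]) cube([44, 44, 413]);
translate([293, 538, 0]) cube([44, 44, 413]);
translate([738, 538, 0]) cube([44, 44, 413]);
translate([293, 547, 453]) cube([489, 35, 418]);
translate([293, 122, 614]) cube([36, 425, 36]);
translate([746, 122, 614]) cube([36, 425, 36]);
translate([293, 122, 453]) cube([36, 36, 161]);
translate([746, 122, 453]) cube([36, 36, 161]);


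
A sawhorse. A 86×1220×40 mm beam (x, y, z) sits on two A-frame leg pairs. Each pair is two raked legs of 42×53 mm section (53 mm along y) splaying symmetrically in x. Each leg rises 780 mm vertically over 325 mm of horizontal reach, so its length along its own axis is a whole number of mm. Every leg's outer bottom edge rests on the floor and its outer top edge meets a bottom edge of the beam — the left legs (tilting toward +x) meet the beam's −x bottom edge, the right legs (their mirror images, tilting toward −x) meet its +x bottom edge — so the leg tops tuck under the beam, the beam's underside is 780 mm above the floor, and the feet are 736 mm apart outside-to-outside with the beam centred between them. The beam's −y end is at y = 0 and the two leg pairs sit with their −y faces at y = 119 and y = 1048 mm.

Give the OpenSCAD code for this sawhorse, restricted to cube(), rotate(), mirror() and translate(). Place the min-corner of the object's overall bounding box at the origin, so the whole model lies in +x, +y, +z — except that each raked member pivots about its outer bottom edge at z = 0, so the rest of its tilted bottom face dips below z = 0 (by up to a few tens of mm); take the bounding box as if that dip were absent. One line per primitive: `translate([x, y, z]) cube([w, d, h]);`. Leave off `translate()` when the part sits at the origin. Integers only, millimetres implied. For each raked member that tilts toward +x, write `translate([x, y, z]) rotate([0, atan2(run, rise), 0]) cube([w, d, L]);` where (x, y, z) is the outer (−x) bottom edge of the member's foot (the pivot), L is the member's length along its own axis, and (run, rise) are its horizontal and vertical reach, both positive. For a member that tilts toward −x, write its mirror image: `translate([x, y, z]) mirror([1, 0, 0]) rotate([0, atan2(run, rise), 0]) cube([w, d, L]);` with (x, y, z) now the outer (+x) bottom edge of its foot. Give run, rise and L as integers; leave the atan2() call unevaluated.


translate([325, 0, 780]) cube([86, 1220, 40]);
translate([0, 119, 0]) rotate([0, atan2(325, 780), 0]) cube([42, 53, 845]);
translate([736, 119, 0]) mirror([1, 0, 0]) rotate([0, atan2(325, 780), 0]) cube([42, 53, 845]);
translate([0, 1048, 0]) rotate([0, atan2(325, 780), 0]) cube([42, 53, 845]);
translate([736, 1048, 0]) mirror([1, 0, 0]) rotate([0, atan2(325, 780), 0]) cube([42, 53, 845]);


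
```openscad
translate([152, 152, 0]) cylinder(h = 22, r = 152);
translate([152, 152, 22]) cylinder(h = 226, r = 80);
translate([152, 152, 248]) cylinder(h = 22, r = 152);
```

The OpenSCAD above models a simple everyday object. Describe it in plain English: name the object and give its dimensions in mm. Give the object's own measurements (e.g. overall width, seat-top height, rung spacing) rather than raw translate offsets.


A spool: two coaxial disc flanges of radius 152 mm and thickness 22 mm, joined by a core cylinder of radius 80 mm and height 226 mm. The lower flange rests on z = 0 and the three cylinders share a vertical axis.


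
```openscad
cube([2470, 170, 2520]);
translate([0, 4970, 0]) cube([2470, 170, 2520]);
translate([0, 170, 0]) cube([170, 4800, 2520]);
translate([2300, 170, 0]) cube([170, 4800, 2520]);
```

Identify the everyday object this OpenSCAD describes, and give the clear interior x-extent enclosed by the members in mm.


A house (or room) frame. The interior width is 2130 mm.

Four 2520 mm walls enclosing a rectangle with no floor or roof — a room or house frame. Outside width is 2470 mm and wall thickness is 170 mm, so the interior width is 2470 − 2 × 170 = 2130 mm.


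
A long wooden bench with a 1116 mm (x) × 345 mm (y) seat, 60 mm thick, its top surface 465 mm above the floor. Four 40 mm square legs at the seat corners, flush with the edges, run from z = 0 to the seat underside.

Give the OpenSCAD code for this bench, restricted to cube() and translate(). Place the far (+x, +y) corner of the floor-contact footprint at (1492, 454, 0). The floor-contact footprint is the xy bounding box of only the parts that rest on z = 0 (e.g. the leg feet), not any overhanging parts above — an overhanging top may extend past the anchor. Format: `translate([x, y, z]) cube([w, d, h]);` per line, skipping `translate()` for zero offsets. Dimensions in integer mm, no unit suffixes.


translate([376, 109, 405]) cube([1116, 345, 60]);
translate([376, 109, 0]) cube([40, 40, 405]);
translate([376, 414, 0]) cube([40, 40, 405]);
translate([1452, 109, 0]) cube([40, 40, 405]);
translate([1452, 414, 0]) cube([40, 40, 405]);


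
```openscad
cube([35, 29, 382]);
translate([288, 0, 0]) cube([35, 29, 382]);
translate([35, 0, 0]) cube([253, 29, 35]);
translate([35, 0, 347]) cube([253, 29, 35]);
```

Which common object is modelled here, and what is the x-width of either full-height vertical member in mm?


A picture frame. The border width is 35 mm.

Four thin pieces enclosing a rectangular opening — a picture frame. The two full-height stiles are 382 mm tall; the top rail sits at z = 347 and is 35 mm tall, so the border above the opening is 382 − 347 = 35 mm, matching the stile x-width.


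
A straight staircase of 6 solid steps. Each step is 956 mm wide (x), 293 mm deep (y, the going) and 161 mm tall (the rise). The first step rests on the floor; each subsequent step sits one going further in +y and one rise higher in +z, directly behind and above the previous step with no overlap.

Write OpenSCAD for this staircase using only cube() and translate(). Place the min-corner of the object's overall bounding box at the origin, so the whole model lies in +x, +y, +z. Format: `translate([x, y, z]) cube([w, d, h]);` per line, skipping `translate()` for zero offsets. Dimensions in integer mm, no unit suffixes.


cube([956, 293, 161]);
translate([0, 293, 161]) cube([956, 293, 161]);
translate([0, 586, 322]) cube([956, 293, 161]);
translate([0, 879, 483]) cube([956, 293, 161]);
translate([0, 1172, 644]) cube([956, 293, 161]);
translate([0, 1465, 805]) cube([956, 293, 161]);


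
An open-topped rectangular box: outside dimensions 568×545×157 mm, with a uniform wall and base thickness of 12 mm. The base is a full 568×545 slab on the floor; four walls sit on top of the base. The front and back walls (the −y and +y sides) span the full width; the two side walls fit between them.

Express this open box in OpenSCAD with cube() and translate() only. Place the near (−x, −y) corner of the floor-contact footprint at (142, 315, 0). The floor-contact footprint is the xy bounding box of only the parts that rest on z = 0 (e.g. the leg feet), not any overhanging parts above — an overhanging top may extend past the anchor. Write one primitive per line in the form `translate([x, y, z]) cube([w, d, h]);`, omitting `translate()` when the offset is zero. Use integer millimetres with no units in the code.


translate([142, 315, 0]) cube([568, 545, 12]);
translate([142, 315, 12]) cube([568, 12, 145]);
translate([142, 848, 12]) cube([568, 12, 145]);
translate([142, 327, 12]) cube([12, 521, 145]);
translate([698, 327, 12]) cube([12, 521, 145]);


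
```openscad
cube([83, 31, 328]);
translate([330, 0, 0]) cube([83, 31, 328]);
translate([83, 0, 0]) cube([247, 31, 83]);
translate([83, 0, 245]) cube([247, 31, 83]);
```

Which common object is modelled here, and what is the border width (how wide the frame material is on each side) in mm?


A picture frame. The border width is 83 mm.

Four thin pieces enclosing a rectangular opening — a picture frame. The two full-height stiles are 328 mm tall; the top rail sits at z = 245 and is 83 mm tall, so the border above the opening is 328 − 245 = 83 mm, matching the stile x-width.


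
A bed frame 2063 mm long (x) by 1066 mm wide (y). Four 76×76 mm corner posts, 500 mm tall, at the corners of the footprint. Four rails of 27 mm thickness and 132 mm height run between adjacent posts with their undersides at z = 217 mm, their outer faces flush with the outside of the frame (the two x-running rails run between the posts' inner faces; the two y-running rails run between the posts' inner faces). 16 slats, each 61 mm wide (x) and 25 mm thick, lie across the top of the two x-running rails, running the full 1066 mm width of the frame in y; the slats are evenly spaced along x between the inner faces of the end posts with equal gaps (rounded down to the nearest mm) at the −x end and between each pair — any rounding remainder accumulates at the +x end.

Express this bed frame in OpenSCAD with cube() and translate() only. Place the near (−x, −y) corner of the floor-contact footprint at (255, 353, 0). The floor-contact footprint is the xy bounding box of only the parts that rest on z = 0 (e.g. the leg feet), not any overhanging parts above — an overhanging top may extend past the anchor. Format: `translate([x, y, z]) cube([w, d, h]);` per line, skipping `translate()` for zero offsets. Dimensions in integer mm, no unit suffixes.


translate([255, 353, 0]) cube([76, 76, 500]);
translate([255, 1343, 0]) cube([76, 76, 500]);
translate([2242, 353, 0]) cube([76, 76, 500]);
translate([2242, 1343, 0]) cube([76, 76, 500]);
translate([331, 353, 217]) cube([1911, 27, 132]);
translate([331, 1392, 217]) cube([1911, 27, 132]);
translate([255, 429, 217]) cube([27, 914, 132]);
translate([2291, 429, 217]) cube([27, 914, 132]);
translate([386, 353, 349]) cube([61, 1066, 25]);
translate([502, 353, 349]) cube([61, 1066, 25]);
translate([618, 353, 349]) cube([61, 1066, 25]);
translate([734, 353, 349]) cube([61, 1066, 25]);
translate([850, 353, 349]) cube([61, 1066, 25]);
translate([966, 353, 349]) cube([61, 1066, 25]);
translate([1082, 353, 349]) cube([61, 1066, 25]);
translate([1198, 353, 349]) cube([61, 1066, 25]);
translate([1314, 353, 349]) cube([61, 1066, 25]);
translate([1430, 353, 349]) cube([61, 1066, 25]);
translate([1546, 353, 349]) cube([61, 1066, 25]);
translate([1662, 353, 349]) cube([61, 1066, 25]);
translate([1778, 353, 349]) cube([61, 1066, 25]);
translate([1894, 353, 349]) cube([61, 1066, 25]);
translate([2010, 353, 349]) cube([61, 1066, 25]);
translate([2126, 353, 349]) cube([61, 1066, 25]);


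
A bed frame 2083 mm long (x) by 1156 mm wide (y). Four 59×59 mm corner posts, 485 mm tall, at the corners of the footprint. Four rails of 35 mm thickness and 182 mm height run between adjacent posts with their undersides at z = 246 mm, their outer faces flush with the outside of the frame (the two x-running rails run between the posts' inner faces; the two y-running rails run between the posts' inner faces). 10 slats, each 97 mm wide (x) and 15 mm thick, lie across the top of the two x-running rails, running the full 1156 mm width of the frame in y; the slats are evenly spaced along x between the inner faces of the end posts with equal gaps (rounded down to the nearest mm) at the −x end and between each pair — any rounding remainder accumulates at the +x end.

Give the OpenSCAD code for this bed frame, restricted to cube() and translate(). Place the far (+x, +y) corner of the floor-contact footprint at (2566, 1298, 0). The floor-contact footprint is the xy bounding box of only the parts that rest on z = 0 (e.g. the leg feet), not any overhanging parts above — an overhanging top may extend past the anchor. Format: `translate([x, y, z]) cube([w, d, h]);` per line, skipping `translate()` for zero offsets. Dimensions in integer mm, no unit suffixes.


// slat z = rail_z + rail_h = 246 + 182 = 428
// slat gap = ⌊(1965 − 10·97) / 11⌋ = 90
translate([483, 142, 0]) cube([59, 59, 485]);
translate([483, 1239, 0]) cube([59, 59, 485]);
translate([2507, 142, 0]) cube([59, 59, 485]);
translate([2507, 1239, 0]) cube([59, 59, 485]);
translate([542, 142, 246]) cube([1965, 35, 182]);
translate([542, 1263, 246]) cube([1965, 35, 182]);
translate([483, 201, 246]) cube([35, 1038, 182]);
translate([2531, 201, 246]) cube([35, 1038, 182]);
translate([632, 142, 428]) cube([97, 1156, 15]);
translate([819, 142, 428]) cube([97, 1156, 15]);
translate([1006, 142, 428]) cube([97, 1156, 15]);
translate([1193, 142, 428]) cube([97, 1156, 15]);
translate([1380, 142, 428]) cube([97, 1156, 15]);
translate([1567, 142, 428]) cube([97, 1156, 15]);
translate([1754, 142, 428]) cube([97, 1156, 15]);
translate([1941, 142, 428]) cube([97, 1156, 15]);
translate([2128, 142, 428]) cube([97, 1156, 15]);
translate([2315, 142, 428]) cube([97, 1156, 15]);


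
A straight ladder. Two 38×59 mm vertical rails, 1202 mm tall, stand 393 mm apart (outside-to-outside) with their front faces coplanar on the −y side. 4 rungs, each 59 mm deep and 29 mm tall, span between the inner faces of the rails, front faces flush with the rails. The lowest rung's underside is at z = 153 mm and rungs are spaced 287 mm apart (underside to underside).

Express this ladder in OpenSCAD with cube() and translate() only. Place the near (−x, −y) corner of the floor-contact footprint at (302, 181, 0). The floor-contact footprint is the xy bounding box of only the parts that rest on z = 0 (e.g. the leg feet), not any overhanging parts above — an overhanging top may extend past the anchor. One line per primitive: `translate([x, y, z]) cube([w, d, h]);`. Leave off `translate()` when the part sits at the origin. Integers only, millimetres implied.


translate([302, 181, 0]) cube([38, 59, 1202]);
translate([657, 181, 0]) cube([38, 59, 1202]);
translate([340, 181, 153]) cube([317, 59, 29]);
translate([340, 181, 440]) cube([317, 59, 29]);
translate([340, 181, 727]) cube([317, 59, 29]);
translate([340, 181, 1014]) cube([317, 59, 29]);


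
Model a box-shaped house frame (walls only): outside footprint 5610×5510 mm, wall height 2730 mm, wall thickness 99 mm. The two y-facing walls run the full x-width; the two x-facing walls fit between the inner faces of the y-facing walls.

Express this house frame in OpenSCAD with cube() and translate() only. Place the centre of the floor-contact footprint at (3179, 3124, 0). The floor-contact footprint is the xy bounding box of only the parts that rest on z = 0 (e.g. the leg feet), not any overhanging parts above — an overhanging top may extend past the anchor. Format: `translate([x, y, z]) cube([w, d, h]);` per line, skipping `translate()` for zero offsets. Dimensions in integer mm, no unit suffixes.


translate([374, 369, 0]) cube([5610, 99, 2730]);
translate([374, 5780, 0]) cube([5610, 99, 2730]);
translate([374, 468, 0]) cube([99, 5312, 2730]);
translate([5885, 468, 0]) cube([99, 5312, 2730]);


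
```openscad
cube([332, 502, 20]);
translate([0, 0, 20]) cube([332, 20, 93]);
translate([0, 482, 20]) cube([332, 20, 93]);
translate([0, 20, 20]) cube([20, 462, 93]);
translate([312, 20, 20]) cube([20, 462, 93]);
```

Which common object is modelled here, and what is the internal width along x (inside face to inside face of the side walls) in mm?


An open box. The internal width is 292 mm.

A 332×502 base slab with four walls standing on it — an open box. The base is 332 mm wide and the walls are 20 mm thick, so the internal width is 332 − 2 × 20 = 292 mm.


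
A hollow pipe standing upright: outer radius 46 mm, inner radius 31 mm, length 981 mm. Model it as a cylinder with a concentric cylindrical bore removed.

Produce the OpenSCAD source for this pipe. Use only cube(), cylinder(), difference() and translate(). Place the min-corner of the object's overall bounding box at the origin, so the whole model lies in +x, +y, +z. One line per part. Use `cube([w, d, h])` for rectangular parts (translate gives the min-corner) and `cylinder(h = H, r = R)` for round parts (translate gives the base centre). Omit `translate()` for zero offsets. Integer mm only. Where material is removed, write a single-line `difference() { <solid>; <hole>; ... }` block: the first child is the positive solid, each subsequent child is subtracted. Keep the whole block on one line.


difference() { translate([46, 46, 0]) cylinder(h = 981, r = 46); translate([46, 46, 0]) cylinder(h = 981, r = 31); }


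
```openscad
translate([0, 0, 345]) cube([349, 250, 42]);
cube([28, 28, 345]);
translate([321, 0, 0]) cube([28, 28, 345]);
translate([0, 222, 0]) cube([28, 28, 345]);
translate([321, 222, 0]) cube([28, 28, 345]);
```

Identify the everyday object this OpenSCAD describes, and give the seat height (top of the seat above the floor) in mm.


A stool. The seat height is 387 mm.

A 349×250×42 slab at z = 345 on four corner posts — a stool. The seat top is 345 + 42 = 387 mm.


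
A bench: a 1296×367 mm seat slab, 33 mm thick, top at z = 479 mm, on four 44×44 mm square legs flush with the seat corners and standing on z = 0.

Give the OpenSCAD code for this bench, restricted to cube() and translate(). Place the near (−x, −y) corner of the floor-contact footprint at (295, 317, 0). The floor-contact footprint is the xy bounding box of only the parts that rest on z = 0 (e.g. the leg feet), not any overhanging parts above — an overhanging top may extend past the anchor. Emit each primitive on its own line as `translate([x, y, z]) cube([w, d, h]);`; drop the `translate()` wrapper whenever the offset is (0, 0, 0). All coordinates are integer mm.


translate([295, 317, 446]) cube([1296, 367, 33]);
translate([295, 317, 0]) cube([44, 44, 446]);
translate([295, 640, 0]) cube([44, 44, 446]);
translate([1547, 317, 0]) cube([44, 44, 446]);
translate([1547, 640, 0]) cube([44, 44, 446]);


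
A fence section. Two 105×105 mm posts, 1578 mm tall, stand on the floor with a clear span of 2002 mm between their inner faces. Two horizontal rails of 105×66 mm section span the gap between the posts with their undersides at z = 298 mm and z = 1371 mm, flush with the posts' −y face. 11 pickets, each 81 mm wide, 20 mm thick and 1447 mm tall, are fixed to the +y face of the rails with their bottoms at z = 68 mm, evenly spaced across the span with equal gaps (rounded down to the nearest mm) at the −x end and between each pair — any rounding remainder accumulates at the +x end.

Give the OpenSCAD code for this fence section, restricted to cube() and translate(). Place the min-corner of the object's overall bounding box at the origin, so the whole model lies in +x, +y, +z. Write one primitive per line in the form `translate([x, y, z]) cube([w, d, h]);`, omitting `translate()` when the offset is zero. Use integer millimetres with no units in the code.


cube([105, 105, 1578]);
translate([2107, 0, 0]) cube([105, 105, 1578]);
translate([105, 0, 298]) cube([2002, 105, 66]);
translate([105, 0, 1371]) cube([2002, 105, 66]);
translate([197, 105, 68]) cube([81, 20, 1447]);
translate([370, 105, 68]) cube([81, 20, 1447]);
translate([543, 105, 68]) cube([81, 20, 1447]);
translate([716, 105, 68]) cube([81, 20, 1447]);
translate([889, 105, 68]) cube([81, 20, 1447]);
translate([1062, 105, 68]) cube([81, 20, 1447]);
translate([1235, 105, 68]) cube([81, 20, 1447]);
translate([1408, 105, 68]) cube([81, 20, 1447]);
translate([1581, 105, 68]) cube([81, 20, 1447]);
translate([1754, 105, 68]) cube([81, 20, 1447]);
translate([1927, 105, 68]) cube([81, 20, 1447]);


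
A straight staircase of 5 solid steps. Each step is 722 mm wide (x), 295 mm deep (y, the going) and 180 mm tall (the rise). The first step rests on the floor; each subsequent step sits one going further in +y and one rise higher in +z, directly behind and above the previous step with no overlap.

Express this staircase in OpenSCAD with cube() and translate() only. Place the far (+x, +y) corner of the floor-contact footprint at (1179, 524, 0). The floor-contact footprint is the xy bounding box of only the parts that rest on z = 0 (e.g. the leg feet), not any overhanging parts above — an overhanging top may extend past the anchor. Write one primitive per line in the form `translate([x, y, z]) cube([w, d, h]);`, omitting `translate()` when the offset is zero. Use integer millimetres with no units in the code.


translate([457, 229, 0]) cube([722, 295, 180]);
translate([457, 524, 180]) cube([722, 295, 180]);
translate([457, 819, 360]) cube([722, 295, 180]);
translate([457, 1114, 540]) cube([722, 295, 180]);
translate([457, 1409, 720]) cube([722, 295, 180]);


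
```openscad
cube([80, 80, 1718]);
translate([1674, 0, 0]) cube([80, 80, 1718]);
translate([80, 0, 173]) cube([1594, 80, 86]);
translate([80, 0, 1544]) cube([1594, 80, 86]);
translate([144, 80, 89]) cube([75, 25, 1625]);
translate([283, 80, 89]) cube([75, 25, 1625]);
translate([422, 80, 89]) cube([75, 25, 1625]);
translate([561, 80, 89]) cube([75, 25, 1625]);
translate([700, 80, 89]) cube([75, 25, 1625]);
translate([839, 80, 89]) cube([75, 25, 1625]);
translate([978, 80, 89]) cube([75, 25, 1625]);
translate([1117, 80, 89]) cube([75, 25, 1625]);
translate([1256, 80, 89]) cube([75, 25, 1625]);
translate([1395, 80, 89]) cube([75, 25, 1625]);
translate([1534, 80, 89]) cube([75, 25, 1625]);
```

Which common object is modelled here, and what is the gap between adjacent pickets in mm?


A fence section. The picket gap is 64 mm.

Two posts, two rails, 11 pickets — a fence section. Span 1594 mm holds 11 pickets of 75 mm with 12 equal gaps: ⌊(1594 − 11·75) / 12⌋ = 64 mm.


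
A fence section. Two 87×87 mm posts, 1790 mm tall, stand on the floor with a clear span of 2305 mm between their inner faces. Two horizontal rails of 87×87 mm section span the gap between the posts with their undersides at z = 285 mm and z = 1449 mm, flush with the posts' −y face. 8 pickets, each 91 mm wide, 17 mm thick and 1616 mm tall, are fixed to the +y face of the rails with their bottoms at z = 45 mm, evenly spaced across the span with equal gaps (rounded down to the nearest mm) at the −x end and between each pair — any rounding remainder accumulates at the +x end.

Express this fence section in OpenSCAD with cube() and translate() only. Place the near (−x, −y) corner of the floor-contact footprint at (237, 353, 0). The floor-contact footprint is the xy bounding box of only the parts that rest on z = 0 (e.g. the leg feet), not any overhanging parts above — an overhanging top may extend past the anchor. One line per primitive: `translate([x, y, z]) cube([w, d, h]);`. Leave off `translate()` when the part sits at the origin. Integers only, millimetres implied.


translate([237, 353, 0]) cube([87, 87, 1790]);
translate([2629, 353, 0]) cube([87, 87, 1790]);
translate([324, 353, 285]) cube([2305, 87, 87]);
translate([324, 353, 1449]) cube([2305, 87, 87]);
translate([499, 440, 45]) cube([91, 17, 1616]);
translate([765, 440, 45]) cube([91, 17, 1616]);
translate([1031, 440, 45]) cube([91, 17, 1616]);
translate([1297, 440, 45]) cube([91, 17, 1616]);
translate([1563, 440, 45]) cube([91, 17, 1616]);
translate([1829, 440, 45]) cube([91, 17, 1616]);
translate([2095, 440, 45]) cube([91, 17, 1616]);
translate([2361, 440, 45]) cube([91, 17, 1616]);


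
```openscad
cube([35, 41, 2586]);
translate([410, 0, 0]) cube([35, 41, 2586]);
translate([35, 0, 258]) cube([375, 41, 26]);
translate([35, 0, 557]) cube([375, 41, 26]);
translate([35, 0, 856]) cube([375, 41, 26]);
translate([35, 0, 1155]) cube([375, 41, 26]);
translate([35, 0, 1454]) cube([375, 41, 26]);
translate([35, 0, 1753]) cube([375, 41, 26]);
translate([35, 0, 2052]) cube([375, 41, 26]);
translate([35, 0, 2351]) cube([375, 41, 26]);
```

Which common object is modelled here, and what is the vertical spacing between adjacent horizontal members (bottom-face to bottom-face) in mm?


A ladder. The rung spacing is 299 mm.

Two tall 35×41 posts with 8 short bars between them — a ladder. Adjacent rungs sit at z = 258 and z = 557, so the spacing is 557 − 258 = 299 mm.


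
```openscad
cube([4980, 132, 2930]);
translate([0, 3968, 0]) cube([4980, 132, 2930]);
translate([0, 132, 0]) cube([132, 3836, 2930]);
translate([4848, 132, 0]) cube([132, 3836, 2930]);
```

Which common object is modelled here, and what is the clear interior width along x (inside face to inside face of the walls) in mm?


A house (or room) frame. The interior width is 4716 mm.

Four 2930 mm walls enclosing a rectangle with no floor or roof — a room or house frame. Outside width is 4980 mm and wall thickness is 132 mm, so the interior width is 4980 − 2 × 132 = 4716 mm.


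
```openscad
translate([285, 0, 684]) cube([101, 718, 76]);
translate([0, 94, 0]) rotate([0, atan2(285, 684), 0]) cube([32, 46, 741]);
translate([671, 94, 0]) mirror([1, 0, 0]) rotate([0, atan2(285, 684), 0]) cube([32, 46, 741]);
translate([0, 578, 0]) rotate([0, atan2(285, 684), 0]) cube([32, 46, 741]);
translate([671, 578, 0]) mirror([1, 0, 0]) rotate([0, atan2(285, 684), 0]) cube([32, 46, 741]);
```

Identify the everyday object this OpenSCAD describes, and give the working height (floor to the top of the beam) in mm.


A sawhorse. The overall height is 760 mm.

A beam across two mirrored pairs of raked legs — a sawhorse. The beam's underside is at z = 684 (matching the legs' vertical rise in atan2(285, 684)) and the beam is 76 mm tall, so its top is at 684 + 76 = 760 mm. The raked legs top out at the beam's underside, so that is the highest point.


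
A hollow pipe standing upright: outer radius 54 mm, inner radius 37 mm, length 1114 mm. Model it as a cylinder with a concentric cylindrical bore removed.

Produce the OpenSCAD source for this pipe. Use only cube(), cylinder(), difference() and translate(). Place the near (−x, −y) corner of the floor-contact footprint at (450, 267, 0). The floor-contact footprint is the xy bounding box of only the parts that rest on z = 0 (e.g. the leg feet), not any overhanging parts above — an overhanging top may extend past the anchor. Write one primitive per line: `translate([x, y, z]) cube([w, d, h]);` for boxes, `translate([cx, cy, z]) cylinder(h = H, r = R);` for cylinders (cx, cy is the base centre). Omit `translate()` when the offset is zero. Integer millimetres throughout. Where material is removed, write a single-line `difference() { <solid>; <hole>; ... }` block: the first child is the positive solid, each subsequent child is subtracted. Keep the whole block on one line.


difference() { translate([504, 321, 0]) cylinder(h = 1114, r = 54); translate([504, 321, 0]) cylinder(h = 1114, r = 37); }


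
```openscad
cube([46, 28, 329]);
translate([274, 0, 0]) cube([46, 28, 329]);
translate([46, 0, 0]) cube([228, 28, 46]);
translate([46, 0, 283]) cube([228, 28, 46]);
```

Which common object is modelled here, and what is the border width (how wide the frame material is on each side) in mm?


A picture frame. The border width is 46 mm.

Four thin pieces enclosing a rectangular opening — a picture frame. The two full-height stiles are 329 mm tall; the top rail sits at z = 283 and is 46 mm tall, so the border above the opening is 329 − 283 = 46 mm, matching the stile x-width.


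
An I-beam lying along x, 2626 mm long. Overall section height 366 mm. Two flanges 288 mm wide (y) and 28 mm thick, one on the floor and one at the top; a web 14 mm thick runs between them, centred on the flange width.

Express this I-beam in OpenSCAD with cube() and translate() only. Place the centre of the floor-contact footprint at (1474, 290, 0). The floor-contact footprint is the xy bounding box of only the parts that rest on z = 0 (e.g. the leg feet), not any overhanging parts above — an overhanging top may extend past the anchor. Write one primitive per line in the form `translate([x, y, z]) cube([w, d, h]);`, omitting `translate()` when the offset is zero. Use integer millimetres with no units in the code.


translate([161, 146, 0]) cube([2626, 288, 28]);
translate([161, 283, 28]) cube([2626, 14, 310]);
translate([161, 146, 338]) cube([2626, 288, 28]);


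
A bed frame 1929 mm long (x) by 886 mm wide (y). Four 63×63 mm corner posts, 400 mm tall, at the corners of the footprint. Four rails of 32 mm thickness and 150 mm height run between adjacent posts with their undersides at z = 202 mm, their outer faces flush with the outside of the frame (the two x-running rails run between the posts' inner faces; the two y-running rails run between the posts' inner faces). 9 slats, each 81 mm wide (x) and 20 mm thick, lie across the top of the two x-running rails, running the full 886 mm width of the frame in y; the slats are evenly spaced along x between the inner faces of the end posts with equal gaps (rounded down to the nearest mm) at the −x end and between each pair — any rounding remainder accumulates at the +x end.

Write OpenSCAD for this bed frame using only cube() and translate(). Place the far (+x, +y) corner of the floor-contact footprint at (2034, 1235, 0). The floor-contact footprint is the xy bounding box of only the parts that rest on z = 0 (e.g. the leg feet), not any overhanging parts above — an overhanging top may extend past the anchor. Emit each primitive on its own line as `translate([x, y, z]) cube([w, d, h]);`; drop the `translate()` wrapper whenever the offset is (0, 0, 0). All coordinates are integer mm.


translate([105, 349, 0]) cube([63, 63, 400]);
translate([105, 1172, 0]) cube([63, 63, 400]);
translate([1971, 349, 0]) cube([63, 63, 400]);
translate([1971, 1172, 0]) cube([63, 63, 400]);
translate([168, 349, 202]) cube([1803, 32, 150]);
translate([168, 1203, 202]) cube([1803, 32, 150]);
translate([105, 412, 202]) cube([32, 760, 150]);
translate([2002, 412, 202]) cube([32, 760, 150]);
translate([275, 349, 352]) cube([81, 886, 20]);
translate([463, 349, 352]) cube([81, 886, 20]);
translate([651, 349, 352]) cube([81, 886, 20]);
translate([839, 349, 352]) cube([81, 886, 20]);
translate([1027, 349, 352]) cube([81, 886, 20]);
translate([1215, 349, 352]) cube([81, 886, 20]);
translate([1403, 349, 352]) cube([81, 886, 20]);
translate([1591, 349, 352]) cube([81, 886, 20]);
translate([1779, 349, 352]) cube([81, 886, 20]);


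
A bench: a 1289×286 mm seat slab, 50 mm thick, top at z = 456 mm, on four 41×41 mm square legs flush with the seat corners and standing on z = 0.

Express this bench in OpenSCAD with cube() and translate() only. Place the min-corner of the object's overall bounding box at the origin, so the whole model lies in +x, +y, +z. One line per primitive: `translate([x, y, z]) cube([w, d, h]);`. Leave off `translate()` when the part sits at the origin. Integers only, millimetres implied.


// leg_h = 456 − 50 = 406
translate([0, 0, 406]) cube([1289, 286, 50]);
cube([41, 41, 406]);
translate([0, 245, 0]) cube([41, 41, 406]);
translate([1248, 0, 0]) cube([41, 41, 406]);
translate([1248, 245, 0]) cube([41, 41, 406]);


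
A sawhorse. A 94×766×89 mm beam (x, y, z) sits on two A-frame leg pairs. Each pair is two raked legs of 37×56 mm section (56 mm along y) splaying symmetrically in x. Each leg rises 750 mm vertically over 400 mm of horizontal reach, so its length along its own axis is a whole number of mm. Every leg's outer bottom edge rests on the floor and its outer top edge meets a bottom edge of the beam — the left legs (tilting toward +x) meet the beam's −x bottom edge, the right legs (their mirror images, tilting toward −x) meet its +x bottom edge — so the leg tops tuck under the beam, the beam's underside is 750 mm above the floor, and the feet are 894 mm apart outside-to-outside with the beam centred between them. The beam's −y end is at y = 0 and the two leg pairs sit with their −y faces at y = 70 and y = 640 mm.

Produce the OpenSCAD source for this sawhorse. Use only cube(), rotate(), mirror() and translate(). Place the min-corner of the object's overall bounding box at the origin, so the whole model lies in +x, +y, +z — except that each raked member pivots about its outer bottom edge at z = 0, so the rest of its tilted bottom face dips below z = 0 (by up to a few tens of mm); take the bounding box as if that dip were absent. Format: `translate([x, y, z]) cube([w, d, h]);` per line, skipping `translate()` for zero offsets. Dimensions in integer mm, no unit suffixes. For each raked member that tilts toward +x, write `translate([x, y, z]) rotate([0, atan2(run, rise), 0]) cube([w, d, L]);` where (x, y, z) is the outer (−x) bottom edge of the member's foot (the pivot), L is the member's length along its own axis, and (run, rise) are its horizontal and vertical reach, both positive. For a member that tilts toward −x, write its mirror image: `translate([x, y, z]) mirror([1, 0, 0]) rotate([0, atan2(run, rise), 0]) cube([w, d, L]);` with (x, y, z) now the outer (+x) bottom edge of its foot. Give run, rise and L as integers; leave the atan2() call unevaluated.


translate([400, 0, 750]) cube([94, 766, 89]);
translate([0, 70, 0]) rotate([0, atan2(400, 750), 0]) cube([37, 56, 850]);
translate([894, 70, 0]) mirror([1, 0, 0]) rotate([0, atan2(400, 750), 0]) cube([37, 56, 850]);
translate([0, 640, 0]) rotate([0, atan2(400, 750), 0]) cube([37, 56, 850]);
translate([894, 640, 0]) mirror([1, 0, 0]) rotate([0, atan2(400, 750), 0]) cube([37, 56, 850]);
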